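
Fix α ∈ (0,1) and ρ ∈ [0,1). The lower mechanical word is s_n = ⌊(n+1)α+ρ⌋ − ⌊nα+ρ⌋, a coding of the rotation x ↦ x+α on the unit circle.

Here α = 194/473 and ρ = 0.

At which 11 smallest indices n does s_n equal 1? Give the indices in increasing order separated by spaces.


n=0: ⌊194/473⌋−⌊0/473⌋ = 0−0 = 0
n=1: ⌊388/473⌋−⌊194/473⌋ = 0−0 = 0
n=2: ⌊582/473⌋−⌊388/473⌋ = 1−0 = 1  ← one
n=3: ⌊776/473⌋−⌊582/473⌋ = 1−1 = 0
n=4: ⌊970/473⌋−⌊776/473⌋ = 2−1 = 1  ← one
n=5: ⌊1164/473⌋−⌊970/473⌋ = 2−2 = 0
n=6: ⌊1358/473⌋−⌊1164/473⌋ = 2−2 = 0
n=7: ⌊1552/473⌋−⌊1358/473⌋ = 3−2 = 1  ← one
n=8: ⌊1746/473⌋−⌊1552/473⌋ = 3−3 = 0
n=9: ⌊1940/473⌋−⌊1746/473⌋ = 4−3 = 1  ← one
n=10: ⌊2134/473⌋−⌊1940/473⌋ = 4−4 = 0
n=11: ⌊2328/473⌋−⌊2134/473⌋ = 4−4 = 0
n=12: ⌊2522/473⌋−⌊2328/473⌋ = 5−4 = 1  ← one
n=13: ⌊2716/473⌋−⌊2522/473⌋ = 5−5 = 0
n=14: ⌊2910/473⌋−⌊2716/473⌋ = 6−5 = 1  ← one
n=15: ⌊3104/473⌋−⌊2910/473⌋ = 6−6 = 0
n=16: ⌊3298/473⌋−⌊3104/473⌋ = 6−6 = 0
n=17: ⌊3492/473⌋−⌊3298/473⌋ = 7−6 = 1  ← one
n=18: ⌊3686/473⌋−⌊3492/473⌋ = 7−7 = 0
n=19: ⌊3880/473⌋−⌊3686/473⌋ = 8−7 = 1  ← one
n=20: ⌊4074/473⌋−⌊3880/473⌋ = 8−8 = 0
n=21: ⌊4268/473⌋−⌊4074/473⌋ = 9−8 = 1  ← one
n=22: ⌊4462/473⌋−⌊4268/473⌋ = 9−9 = 0
n=23: ⌊4656/473⌋−⌊4462/473⌋ = 9−9 = 0
n=24: ⌊4850/473⌋−⌊4656/473⌋ = 10−9 = 1  ← one
n=25: ⌊5044/473⌋−⌊4850/473⌋ = 10−10 = 0
n=26: ⌊5238/473⌋−⌊5044/473⌋ = 11−10 = 1  ← one
positions of the first 11 ones: 2 4 7 9 12 14 17 19 21 24 26

2 4 7 9 12 14 17 19 21 24 26


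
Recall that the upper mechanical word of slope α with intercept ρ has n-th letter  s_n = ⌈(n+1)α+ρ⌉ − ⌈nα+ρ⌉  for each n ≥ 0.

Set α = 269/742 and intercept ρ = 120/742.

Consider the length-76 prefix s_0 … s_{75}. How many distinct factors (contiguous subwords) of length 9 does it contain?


t_n = ⌈(n·269+120)/742⌉ for n = 0 … 76:
  n=0…9: ⌈120/742⌉=1 ⌈389/742⌉=1 ⌈658/742⌉=1 ⌈927/742⌉=2 ⌈1196/742⌉=2 ⌈1465/742⌉=2 ⌈1734/742⌉=3 ⌈2003/742⌉=3 ⌈2272/742⌉=4 ⌈2541/742⌉=4
  n=10…19: ⌈2810/742⌉=4 ⌈3079/742⌉=5 ⌈3348/742⌉=5 ⌈3617/742⌉=5 ⌈3886/742⌉=6 ⌈4155/742⌉=6 ⌈4424/742⌉=6 ⌈4693/742⌉=7 ⌈4962/742⌉=7 ⌈5231/742⌉=8
  n=20…29: ⌈5500/742⌉=8 ⌈5769/742⌉=8 ⌈6038/742⌉=9 ⌈6307/742⌉=9 ⌈6576/742⌉=9 ⌈6845/742⌉=10 ⌈7114/742⌉=10 ⌈7383/742⌉=10 ⌈7652/742⌉=11 ⌈7921/742⌉=11
  n=30…39: ⌈8190/742⌉=12 ⌈8459/742⌉=12 ⌈8728/742⌉=12 ⌈8997/742⌉=13 ⌈9266/742⌉=13 ⌈9535/742⌉=13 ⌈9804/742⌉=14 ⌈10073/742⌉=14 ⌈10342/742⌉=14 ⌈10611/742⌉=15
  n=40…49: ⌈10880/742⌉=15 ⌈11149/742⌉=16 ⌈11418/742⌉=16 ⌈11687/742⌉=16 ⌈11956/742⌉=17 ⌈12225/742⌉=17 ⌈12494/742⌉=17 ⌈12763/742⌉=18 ⌈13032/742⌉=18 ⌈13301/742⌉=18
  n=50…59: ⌈13570/742⌉=19 ⌈13839/742⌉=19 ⌈14108/742⌉=20 ⌈14377/742⌉=20 ⌈14646/742⌉=20 ⌈14915/742⌉=21 ⌈15184/742⌉=21 ⌈15453/742⌉=21 ⌈15722/742⌉=22 ⌈15991/742⌉=22
  n=60…69: ⌈16260/742⌉=22 ⌈16529/742⌉=23 ⌈16798/742⌉=23 ⌈17067/742⌉=24 ⌈17336/742⌉=24 ⌈17605/742⌉=24 ⌈17874/742⌉=25 ⌈18143/742⌉=25 ⌈18412/742⌉=25 ⌈18681/742⌉=26
  n=70…76: ⌈18950/742⌉=26 ⌈19219/742⌉=26 ⌈19488/742⌉=27 ⌈19757/742⌉=27 ⌈20026/742⌉=27 ⌈20295/742⌉=28 ⌈20564/742⌉=28
s_n = t_(n+1) − t_n for n = 0 … 75 gives
prefix = 0010010100100100101001001001010010010010100100100101001001001010010010010010
slide a length-9 window over [0..8] … [67..75] (68 windows); first occurrence of each distinct factor:
  [  0..  8] 001001010
  [  1..  9] 010010100
  [  2.. 10] 100101001
  [  3.. 11] 001010010
  [  4.. 12] 010100100
  [  5.. 13] 101001001
  [  6.. 14] 010010010
  [  7.. 15] 100100100
  [  8.. 16] 001001001
  [ 10.. 18] 100100101
  (the other 58 windows repeat one of these)
distinct factors: {001001001, 001001010, 001010010, 010010010, 010010100, 010100100, 100100100, 100100101, 100101001, 101001001}
count = 10  (Sturmian bound for length 9 is 10)

10


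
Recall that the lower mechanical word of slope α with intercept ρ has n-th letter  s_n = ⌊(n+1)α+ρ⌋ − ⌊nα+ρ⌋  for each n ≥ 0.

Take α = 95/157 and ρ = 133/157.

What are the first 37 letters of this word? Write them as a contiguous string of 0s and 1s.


1101011010110101101011010110110101101

n=0: ⌊(1·95+133)/157⌋ − ⌊(0·95+133)/157⌋ = ⌊228/157⌋ − ⌊133/157⌋ = 1 − 0 = 1
n=1: ⌊(2·95+133)/157⌋ − ⌊(1·95+133)/157⌋ = ⌊323/157⌋ − ⌊228/157⌋ = 2 − 1 = 1
n=2: ⌊(3·95+133)/157⌋ − ⌊(2·95+133)/157⌋ = ⌊418/157⌋ − ⌊323/157⌋ = 2 − 2 = 0
n=3: ⌊(4·95+133)/157⌋ − ⌊(3·95+133)/157⌋ = ⌊513/157⌋ − ⌊418/157⌋ = 3 − 2 = 1
n=4: ⌊(5·95+133)/157⌋ − ⌊(4·95+133)/157⌋ = ⌊608/157⌋ − ⌊513/157⌋ = 3 − 3 = 0
n=5: ⌊(6·95+133)/157⌋ − ⌊(5·95+133)/157⌋ = ⌊703/157⌋ − ⌊608/157⌋ = 4 − 3 = 1
n=6: ⌊(7·95+133)/157⌋ − ⌊(6·95+133)/157⌋ = ⌊798/157⌋ − ⌊703/157⌋ = 5 − 4 = 1
n=7: ⌊(8·95+133)/157⌋ − ⌊(7·95+133)/157⌋ = ⌊893/157⌋ − ⌊798/157⌋ = 5 − 5 = 0
n=8: ⌊(9·95+133)/157⌋ − ⌊(8·95+133)/157⌋ = ⌊988/157⌋ − ⌊893/157⌋ = 6 − 5 = 1
n=9: ⌊(10·95+133)/157⌋ − ⌊(9·95+133)/157⌋ = ⌊1083/157⌋ − ⌊988/157⌋ = 6 − 6 = 0
n=10: ⌊(11·95+133)/157⌋ − ⌊(10·95+133)/157⌋ = ⌊1178/157⌋ − ⌊1083/157⌋ = 7 − 6 = 1
n=11: ⌊(12·95+133)/157⌋ − ⌊(11·95+133)/157⌋ = ⌊1273/157⌋ − ⌊1178/157⌋ = 8 − 7 = 1
n=12: ⌊(13·95+133)/157⌋ − ⌊(12·95+133)/157⌋ = ⌊1368/157⌋ − ⌊1273/157⌋ = 8 − 8 = 0
n=13: ⌊(14·95+133)/157⌋ − ⌊(13·95+133)/157⌋ = ⌊1463/157⌋ − ⌊1368/157⌋ = 9 − 8 = 1
n=14: ⌊(15·95+133)/157⌋ − ⌊(14·95+133)/157⌋ = ⌊1558/157⌋ − ⌊1463/157⌋ = 9 − 9 = 0
n=15: ⌊(16·95+133)/157⌋ − ⌊(15·95+133)/157⌋ = ⌊1653/157⌋ − ⌊1558/157⌋ = 10 − 9 = 1
n=16: ⌊(17·95+133)/157⌋ − ⌊(16·95+133)/157⌋ = ⌊1748/157⌋ − ⌊1653/157⌋ = 11 − 10 = 1
n=17: ⌊(18·95+133)/157⌋ − ⌊(17·95+133)/157⌋ = ⌊1843/157⌋ − ⌊1748/157⌋ = 11 − 11 = 0
n=18: ⌊(19·95+133)/157⌋ − ⌊(18·95+133)/157⌋ = ⌊1938/157⌋ − ⌊1843/157⌋ = 12 − 11 = 1
n=19: ⌊(20·95+133)/157⌋ − ⌊(19·95+133)/157⌋ = ⌊2033/157⌋ − ⌊1938/157⌋ = 12 − 12 = 0
n=20: ⌊(21·95+133)/157⌋ − ⌊(20·95+133)/157⌋ = ⌊2128/157⌋ − ⌊2033/157⌋ = 13 − 12 = 1
n=21: ⌊(22·95+133)/157⌋ − ⌊(21·95+133)/157⌋ = ⌊2223/157⌋ − ⌊2128/157⌋ = 14 − 13 = 1
n=22: ⌊(23·95+133)/157⌋ − ⌊(22·95+133)/157⌋ = ⌊2318/157⌋ − ⌊2223/157⌋ = 14 − 14 = 0
n=23: ⌊(24·95+133)/157⌋ − ⌊(23·95+133)/157⌋ = ⌊2413/157⌋ − ⌊2318/157⌋ = 15 − 14 = 1
n=24: ⌊(25·95+133)/157⌋ − ⌊(24·95+133)/157⌋ = ⌊2508/157⌋ − ⌊2413/157⌋ = 15 − 15 = 0
n=25: ⌊(26·95+133)/157⌋ − ⌊(25·95+133)/157⌋ = ⌊2603/157⌋ − ⌊2508/157⌋ = 16 − 15 = 1
n=26: ⌊(27·95+133)/157⌋ − ⌊(26·95+133)/157⌋ = ⌊2698/157⌋ − ⌊2603/157⌋ = 17 − 16 = 1
n=27: ⌊(28·95+133)/157⌋ − ⌊(27·95+133)/157⌋ = ⌊2793/157⌋ − ⌊2698/157⌋ = 17 − 17 = 0
n=28: ⌊(29·95+133)/157⌋ − ⌊(28·95+133)/157⌋ = ⌊2888/157⌋ − ⌊2793/157⌋ = 18 − 17 = 1
n=29: ⌊(30·95+133)/157⌋ − ⌊(29·95+133)/157⌋ = ⌊2983/157⌋ − ⌊2888/157⌋ = 19 − 18 = 1
n=30: ⌊(31·95+133)/157⌋ − ⌊(30·95+133)/157⌋ = ⌊3078/157⌋ − ⌊2983/157⌋ = 19 − 19 = 0
n=31: ⌊(32·95+133)/157⌋ − ⌊(31·95+133)/157⌋ = ⌊3173/157⌋ − ⌊3078/157⌋ = 20 − 19 = 1
n=32: ⌊(33·95+133)/157⌋ − ⌊(32·95+133)/157⌋ = ⌊3268/157⌋ − ⌊3173/157⌋ = 20 − 20 = 0
n=33: ⌊(34·95+133)/157⌋ − ⌊(33·95+133)/157⌋ = ⌊3363/157⌋ − ⌊3268/157⌋ = 21 − 20 = 1
n=34: ⌊(35·95+133)/157⌋ − ⌊(34·95+133)/157⌋ = ⌊3458/157⌋ − ⌊3363/157⌋ = 22 − 21 = 1
n=35: ⌊(36·95+133)/157⌋ − ⌊(35·95+133)/157⌋ = ⌊3553/157⌋ − ⌊3458/157⌋ = 22 − 22 = 0
n=36: ⌊(37·95+133)/157⌋ − ⌊(36·95+133)/157⌋ = ⌊3648/157⌋ − ⌊3553/157⌋ = 23 − 22 = 1


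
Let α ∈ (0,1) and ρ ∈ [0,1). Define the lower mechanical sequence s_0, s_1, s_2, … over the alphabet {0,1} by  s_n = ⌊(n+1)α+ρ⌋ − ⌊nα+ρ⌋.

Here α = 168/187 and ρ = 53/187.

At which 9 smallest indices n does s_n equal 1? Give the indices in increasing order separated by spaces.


0 1 3 4 5 6 7 8 9

n=0: ⌊221/187⌋−⌊53/187⌋ = 1−0 = 1  ← one
n=1: ⌊389/187⌋−⌊221/187⌋ = 2−1 = 1  ← one
n=2: ⌊557/187⌋−⌊389/187⌋ = 2−2 = 0
n=3: ⌊725/187⌋−⌊557/187⌋ = 3−2 = 1  ← one
n=4: ⌊893/187⌋−⌊725/187⌋ = 4−3 = 1  ← one
n=5: ⌊1061/187⌋−⌊893/187⌋ = 5−4 = 1  ← one
n=6: ⌊1229/187⌋−⌊1061/187⌋ = 6−5 = 1  ← one
n=7: ⌊1397/187⌋−⌊1229/187⌋ = 7−6 = 1  ← one
n=8: ⌊1565/187⌋−⌊1397/187⌋ = 8−7 = 1  ← one
n=9: ⌊1733/187⌋−⌊1565/187⌋ = 9−8 = 1  ← one
positions of the first 9 ones: 0 1 3 4 5 6 7 8 9


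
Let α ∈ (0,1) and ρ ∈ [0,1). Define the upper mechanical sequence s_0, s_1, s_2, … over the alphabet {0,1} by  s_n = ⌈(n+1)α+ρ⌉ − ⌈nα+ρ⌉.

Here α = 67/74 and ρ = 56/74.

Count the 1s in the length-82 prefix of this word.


#1s = Σ_{n=0}^{81} s_n = Σ_{n=0}^{81} (⌈(n+1)α+ρ⌉ − ⌈nα+ρ⌉)
the sum telescopes: every ⌈nα+ρ⌉ with 0 < n < 82 appears once with + and once with −, leaving ⌈82α+ρ⌉ − ⌈0·α+ρ⌉
82α + ρ = (82·67 + 56) / 74 = 5550/74
ρ = 56/74
⌈5550/74⌉ = 75,  ⌈56/74⌉ = 1
#1s = 75 − 1 = 74

74


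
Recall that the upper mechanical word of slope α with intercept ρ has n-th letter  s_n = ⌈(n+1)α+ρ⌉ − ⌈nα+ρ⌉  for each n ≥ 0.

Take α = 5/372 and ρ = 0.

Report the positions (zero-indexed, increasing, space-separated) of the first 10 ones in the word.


n=0: ⌈5/372⌉−⌈0/372⌉ = 1−0 = 1  ← one
n=1: ⌈10/372⌉−⌈5/372⌉ = 1−1 = 0
n=2: ⌈15/372⌉−⌈10/372⌉ = 1−1 = 0
  …
n=74: ⌈375/372⌉−⌈370/372⌉ = 2−1 = 1  ← one
n=75: ⌈380/372⌉−⌈375/372⌉ = 2−2 = 0
n=76: ⌈385/372⌉−⌈380/372⌉ = 2−2 = 0
  …
n=148: ⌈745/372⌉−⌈740/372⌉ = 3−2 = 1  ← one
n=149: ⌈750/372⌉−⌈745/372⌉ = 3−3 = 0
n=150: ⌈755/372⌉−⌈750/372⌉ = 3−3 = 0
  …
n=223: ⌈1120/372⌉−⌈1115/372⌉ = 4−3 = 1  ← one
n=224: ⌈1125/372⌉−⌈1120/372⌉ = 4−4 = 0
n=225: ⌈1130/372⌉−⌈1125/372⌉ = 4−4 = 0
  …
n=297: ⌈1490/372⌉−⌈1485/372⌉ = 5−4 = 1  ← one
n=298: ⌈1495/372⌉−⌈1490/372⌉ = 5−5 = 0
n=299: ⌈1500/372⌉−⌈1495/372⌉ = 5−5 = 0
  …
n=372: ⌈1865/372⌉−⌈1860/372⌉ = 6−5 = 1  ← one
n=373: ⌈1870/372⌉−⌈1865/372⌉ = 6−6 = 0
n=374: ⌈1875/372⌉−⌈1870/372⌉ = 6−6 = 0
  …
n=446: ⌈2235/372⌉−⌈2230/372⌉ = 7−6 = 1  ← one
n=447: ⌈2240/372⌉−⌈2235/372⌉ = 7−7 = 0
n=448: ⌈2245/372⌉−⌈2240/372⌉ = 7−7 = 0
  …
n=520: ⌈2605/372⌉−⌈2600/372⌉ = 8−7 = 1  ← one
n=521: ⌈2610/372⌉−⌈2605/372⌉ = 8−8 = 0
n=522: ⌈2615/372⌉−⌈2610/372⌉ = 8−8 = 0
  …
n=595: ⌈2980/372⌉−⌈2975/372⌉ = 9−8 = 1  ← one
n=596: ⌈2985/372⌉−⌈2980/372⌉ = 9−9 = 0
n=597: ⌈2990/372⌉−⌈2985/372⌉ = 9−9 = 0
  …
n=669: ⌈3350/372⌉−⌈3345/372⌉ = 10−9 = 1  ← one
positions of the first 10 ones: 0 74 148 223 297 372 446 520 595 669

0 74 148 223 297 372 446 520 595 669


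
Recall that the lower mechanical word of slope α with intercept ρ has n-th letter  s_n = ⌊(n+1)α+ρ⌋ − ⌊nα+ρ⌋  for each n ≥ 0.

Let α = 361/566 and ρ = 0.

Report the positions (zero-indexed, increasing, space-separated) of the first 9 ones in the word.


1 3 4 6 7 9 10 12 14

n=0: ⌊361/566⌋−⌊0/566⌋ = 0−0 = 0
n=1: ⌊722/566⌋−⌊361/566⌋ = 1−0 = 1  ← one
n=2: ⌊1083/566⌋−⌊722/566⌋ = 1−1 = 0
n=3: ⌊1444/566⌋−⌊1083/566⌋ = 2−1 = 1  ← one
n=4: ⌊1805/566⌋−⌊1444/566⌋ = 3−2 = 1  ← one
n=5: ⌊2166/566⌋−⌊1805/566⌋ = 3−3 = 0
n=6: ⌊2527/566⌋−⌊2166/566⌋ = 4−3 = 1  ← one
n=7: ⌊2888/566⌋−⌊2527/566⌋ = 5−4 = 1  ← one
n=8: ⌊3249/566⌋−⌊2888/566⌋ = 5−5 = 0
n=9: ⌊3610/566⌋−⌊3249/566⌋ = 6−5 = 1  ← one
n=10: ⌊3971/566⌋−⌊3610/566⌋ = 7−6 = 1  ← one
n=11: ⌊4332/566⌋−⌊3971/566⌋ = 7−7 = 0
n=12: ⌊4693/566⌋−⌊4332/566⌋ = 8−7 = 1  ← one
n=13: ⌊5054/566⌋−⌊4693/566⌋ = 8−8 = 0
n=14: ⌊5415/566⌋−⌊5054/566⌋ = 9−8 = 1  ← one
positions of the first 9 ones: 1 3 4 6 7 9 10 12 14


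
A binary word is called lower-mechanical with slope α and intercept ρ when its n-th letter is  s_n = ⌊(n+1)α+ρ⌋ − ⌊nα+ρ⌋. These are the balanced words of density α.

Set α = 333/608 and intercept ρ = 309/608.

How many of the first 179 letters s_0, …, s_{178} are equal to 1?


#1s = Σ_{n=0}^{178} s_n = Σ_{n=0}^{178} (⌊(n+1)α+ρ⌋ − ⌊nα+ρ⌋)
the sum telescopes: every ⌊nα+ρ⌋ with 0 < n < 179 appears once with + and once with −, leaving ⌊179α+ρ⌋ − ⌊0·α+ρ⌋
179α + ρ = (179·333 + 309) / 608 = 59916/608
ρ = 309/608
⌊59916/608⌋ = 98,  ⌊309/608⌋ = 0
#1s = 98 − 0 = 98

98


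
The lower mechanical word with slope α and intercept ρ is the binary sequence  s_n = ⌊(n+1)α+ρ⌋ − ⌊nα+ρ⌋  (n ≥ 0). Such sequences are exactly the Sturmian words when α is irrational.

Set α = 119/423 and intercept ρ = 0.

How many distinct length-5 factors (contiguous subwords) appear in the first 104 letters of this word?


t_n = ⌊(n·119)/423⌋ for n = 0 … 104:
  n=0…9: ⌊0/423⌋=0 ⌊119/423⌋=0 ⌊238/423⌋=0 ⌊357/423⌋=0 ⌊476/423⌋=1 ⌊595/423⌋=1 ⌊714/423⌋=1 ⌊833/423⌋=1 ⌊952/423⌋=2 ⌊1071/423⌋=2
  n=10…19: ⌊1190/423⌋=2 ⌊1309/423⌋=3 ⌊1428/423⌋=3 ⌊1547/423⌋=3 ⌊1666/423⌋=3 ⌊1785/423⌋=4 ⌊1904/423⌋=4 ⌊2023/423⌋=4 ⌊2142/423⌋=5 ⌊2261/423⌋=5
  n=20…29: ⌊2380/423⌋=5 ⌊2499/423⌋=5 ⌊2618/423⌋=6 ⌊2737/423⌋=6 ⌊2856/423⌋=6 ⌊2975/423⌋=7 ⌊3094/423⌋=7 ⌊3213/423⌋=7 ⌊3332/423⌋=7 ⌊3451/423⌋=8
  n=30…39: ⌊3570/423⌋=8 ⌊3689/423⌋=8 ⌊3808/423⌋=9 ⌊3927/423⌋=9 ⌊4046/423⌋=9 ⌊4165/423⌋=9 ⌊4284/423⌋=10 ⌊4403/423⌋=10 ⌊4522/423⌋=10 ⌊4641/423⌋=10
  n=40…49: ⌊4760/423⌋=11 ⌊4879/423⌋=11 ⌊4998/423⌋=11 ⌊5117/423⌋=12 ⌊5236/423⌋=12 ⌊5355/423⌋=12 ⌊5474/423⌋=12 ⌊5593/423⌋=13 ⌊5712/423⌋=13 ⌊5831/423⌋=13
  n=50…59: ⌊5950/423⌋=14 ⌊6069/423⌋=14 ⌊6188/423⌋=14 ⌊6307/423⌋=14 ⌊6426/423⌋=15 ⌊6545/423⌋=15 ⌊6664/423⌋=15 ⌊6783/423⌋=16 ⌊6902/423⌋=16 ⌊7021/423⌋=16
  n=60…69: ⌊7140/423⌋=16 ⌊7259/423⌋=17 ⌊7378/423⌋=17 ⌊7497/423⌋=17 ⌊7616/423⌋=18 ⌊7735/423⌋=18 ⌊7854/423⌋=18 ⌊7973/423⌋=18 ⌊8092/423⌋=19 ⌊8211/423⌋=19
  n=70…79: ⌊8330/423⌋=19 ⌊8449/423⌋=19 ⌊8568/423⌋=20 ⌊8687/423⌋=20 ⌊8806/423⌋=20 ⌊8925/423⌋=21 ⌊9044/423⌋=21 ⌊9163/423⌋=21 ⌊9282/423⌋=21 ⌊9401/423⌋=22
  n=80…89: ⌊9520/423⌋=22 ⌊9639/423⌋=22 ⌊9758/423⌋=23 ⌊9877/423⌋=23 ⌊9996/423⌋=23 ⌊10115/423⌋=23 ⌊10234/423⌋=24 ⌊10353/423⌋=24 ⌊10472/423⌋=24 ⌊10591/423⌋=25
  n=90…99: ⌊10710/423⌋=25 ⌊10829/423⌋=25 ⌊10948/423⌋=25 ⌊11067/423⌋=26 ⌊11186/423⌋=26 ⌊11305/423⌋=26 ⌊11424/423⌋=27 ⌊11543/423⌋=27 ⌊11662/423⌋=27 ⌊11781/423⌋=27
  n=100…104: ⌊11900/423⌋=28 ⌊12019/423⌋=28 ⌊12138/423⌋=28 ⌊12257/423⌋=28 ⌊12376/423⌋=29
s_n = t_(n+1) − t_n for n = 0 … 103 gives
prefix = 00010001001000100100010010001001000100010010001001000100100010010001000100100010010001001000100100010001
slide a length-5 window over [0..4] … [99..103] (100 windows); first occurrence of each distinct factor:
  [  0..  4] 00010
  [  1..  5] 00100
  [  2..  6] 01000
  [  3..  7] 10001
  [  6.. 10] 01001
  [  7.. 11] 10010
  (the other 94 windows repeat one of these)
distinct factors: {00010, 00100, 01000, 01001, 10001, 10010}
count = 6  (Sturmian bound for length 5 is 6)

6


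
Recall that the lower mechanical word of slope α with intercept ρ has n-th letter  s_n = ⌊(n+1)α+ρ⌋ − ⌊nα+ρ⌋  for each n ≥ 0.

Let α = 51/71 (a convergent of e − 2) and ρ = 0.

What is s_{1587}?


1

(n+1)α + ρ = (1588·51) / 71 = 80988/71
nα + ρ     = (1587·51) / 71 = 80937/71
⌊80988/71⌋ = 1140,  ⌊80937/71⌋ = 1139
s_{1587} = 1140 − 1139 = 1


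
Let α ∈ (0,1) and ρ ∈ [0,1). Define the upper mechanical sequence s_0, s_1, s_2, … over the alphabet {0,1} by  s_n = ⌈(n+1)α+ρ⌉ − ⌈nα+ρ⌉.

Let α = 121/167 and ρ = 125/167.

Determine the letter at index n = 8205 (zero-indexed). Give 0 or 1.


(n+1)α + ρ = (8206·121 + 125) / 167 = 993051/167
nα + ρ     = (8205·121 + 125) / 167 = 992930/167
⌈993051/167⌉ = 5947,  ⌈992930/167⌉ = 5946
s_{8205} = 5947 − 5946 = 1

1


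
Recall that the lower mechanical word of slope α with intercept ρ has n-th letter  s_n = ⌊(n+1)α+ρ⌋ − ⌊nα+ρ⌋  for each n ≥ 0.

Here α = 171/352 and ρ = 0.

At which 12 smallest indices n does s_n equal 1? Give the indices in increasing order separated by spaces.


n=0: ⌊171/352⌋−⌊0/352⌋ = 0−0 = 0
n=1: ⌊342/352⌋−⌊171/352⌋ = 0−0 = 0
n=2: ⌊513/352⌋−⌊342/352⌋ = 1−0 = 1  ← one
n=3: ⌊684/352⌋−⌊513/352⌋ = 1−1 = 0
n=4: ⌊855/352⌋−⌊684/352⌋ = 2−1 = 1  ← one
n=5: ⌊1026/352⌋−⌊855/352⌋ = 2−2 = 0
n=6: ⌊1197/352⌋−⌊1026/352⌋ = 3−2 = 1  ← one
n=7: ⌊1368/352⌋−⌊1197/352⌋ = 3−3 = 0
n=8: ⌊1539/352⌋−⌊1368/352⌋ = 4−3 = 1  ← one
n=9: ⌊1710/352⌋−⌊1539/352⌋ = 4−4 = 0
n=10: ⌊1881/352⌋−⌊1710/352⌋ = 5−4 = 1  ← one
n=11: ⌊2052/352⌋−⌊1881/352⌋ = 5−5 = 0
n=12: ⌊2223/352⌋−⌊2052/352⌋ = 6−5 = 1  ← one
n=13: ⌊2394/352⌋−⌊2223/352⌋ = 6−6 = 0
n=14: ⌊2565/352⌋−⌊2394/352⌋ = 7−6 = 1  ← one
n=15: ⌊2736/352⌋−⌊2565/352⌋ = 7−7 = 0
n=16: ⌊2907/352⌋−⌊2736/352⌋ = 8−7 = 1  ← one
n=17: ⌊3078/352⌋−⌊2907/352⌋ = 8−8 = 0
n=18: ⌊3249/352⌋−⌊3078/352⌋ = 9−8 = 1  ← one
n=19: ⌊3420/352⌋−⌊3249/352⌋ = 9−9 = 0
n=20: ⌊3591/352⌋−⌊3420/352⌋ = 10−9 = 1  ← one
n=21: ⌊3762/352⌋−⌊3591/352⌋ = 10−10 = 0
n=22: ⌊3933/352⌋−⌊3762/352⌋ = 11−10 = 1  ← one
n=23: ⌊4104/352⌋−⌊3933/352⌋ = 11−11 = 0
n=24: ⌊4275/352⌋−⌊4104/352⌋ = 12−11 = 1  ← one
positions of the first 12 ones: 2 4 6 8 10 12 14 16 18 20 22 24

2 4 6 8 10 12 14 16 18 20 22 24


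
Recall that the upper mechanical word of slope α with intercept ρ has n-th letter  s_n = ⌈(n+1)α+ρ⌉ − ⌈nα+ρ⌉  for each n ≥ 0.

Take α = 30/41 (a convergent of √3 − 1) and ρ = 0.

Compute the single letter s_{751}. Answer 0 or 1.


(n+1)α + ρ = (752·30) / 41 = 22560/41
nα + ρ     = (751·30) / 41 = 22530/41
⌈22560/41⌉ = 551,  ⌈22530/41⌉ = 550
s_{751} = 551 − 550 = 1

1


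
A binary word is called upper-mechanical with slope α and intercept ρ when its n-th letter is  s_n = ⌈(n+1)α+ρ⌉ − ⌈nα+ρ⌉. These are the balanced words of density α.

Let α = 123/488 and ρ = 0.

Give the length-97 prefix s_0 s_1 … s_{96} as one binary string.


1001000100010001000100010001000100010001000100010001000100010001000100010001000100010001000100010

n=0: ⌈(1·123)/488⌉ − ⌈(0·123)/488⌉ = ⌈123/488⌉ − ⌈0/488⌉ = 1 − 0 = 1
n=1: ⌈(2·123)/488⌉ − ⌈(1·123)/488⌉ = ⌈246/488⌉ − ⌈123/488⌉ = 1 − 1 = 0
n=2: ⌈(3·123)/488⌉ − ⌈(2·123)/488⌉ = ⌈369/488⌉ − ⌈246/488⌉ = 1 − 1 = 0
n=3: ⌈(4·123)/488⌉ − ⌈(3·123)/488⌉ = ⌈492/488⌉ − ⌈369/488⌉ = 2 − 1 = 1
n=4: ⌈(5·123)/488⌉ − ⌈(4·123)/488⌉ = ⌈615/488⌉ − ⌈492/488⌉ = 2 − 2 = 0
n=5: ⌈(6·123)/488⌉ − ⌈(5·123)/488⌉ = ⌈738/488⌉ − ⌈615/488⌉ = 2 − 2 = 0
n=6: ⌈(7·123)/488⌉ − ⌈(6·123)/488⌉ = ⌈861/488⌉ − ⌈738/488⌉ = 2 − 2 = 0
n=7: ⌈(8·123)/488⌉ − ⌈(7·123)/488⌉ = ⌈984/488⌉ − ⌈861/488⌉ = 3 − 2 = 1
n=8: ⌈(9·123)/488⌉ − ⌈(8·123)/488⌉ = ⌈1107/488⌉ − ⌈984/488⌉ = 3 − 3 = 0
n=9: ⌈(10·123)/488⌉ − ⌈(9·123)/488⌉ = ⌈1230/488⌉ − ⌈1107/488⌉ = 3 − 3 = 0
n=10: ⌈(11·123)/488⌉ − ⌈(10·123)/488⌉ = ⌈1353/488⌉ − ⌈1230/488⌉ = 3 − 3 = 0
n=11: ⌈(12·123)/488⌉ − ⌈(11·123)/488⌉ = ⌈1476/488⌉ − ⌈1353/488⌉ = 4 − 3 = 1
n=12: ⌈(13·123)/488⌉ − ⌈(12·123)/488⌉ = ⌈1599/488⌉ − ⌈1476/488⌉ = 4 − 4 = 0
n=13: ⌈(14·123)/488⌉ − ⌈(13·123)/488⌉ = ⌈1722/488⌉ − ⌈1599/488⌉ = 4 − 4 = 0
n=14: ⌈(15·123)/488⌉ − ⌈(14·123)/488⌉ = ⌈1845/488⌉ − ⌈1722/488⌉ = 4 − 4 = 0
n=15: ⌈(16·123)/488⌉ − ⌈(15·123)/488⌉ = ⌈1968/488⌉ − ⌈1845/488⌉ = 5 − 4 = 1
n=16: ⌈(17·123)/488⌉ − ⌈(16·123)/488⌉ = ⌈2091/488⌉ − ⌈1968/488⌉ = 5 − 5 = 0
n=17: ⌈(18·123)/488⌉ − ⌈(17·123)/488⌉ = ⌈2214/488⌉ − ⌈2091/488⌉ = 5 − 5 = 0
n=18: ⌈(19·123)/488⌉ − ⌈(18·123)/488⌉ = ⌈2337/488⌉ − ⌈2214/488⌉ = 5 − 5 = 0
n=19: ⌈(20·123)/488⌉ − ⌈(19·123)/488⌉ = ⌈2460/488⌉ − ⌈2337/488⌉ = 6 − 5 = 1
n=20: ⌈(21·123)/488⌉ − ⌈(20·123)/488⌉ = ⌈2583/488⌉ − ⌈2460/488⌉ = 6 − 6 = 0
n=21: ⌈(22·123)/488⌉ − ⌈(21·123)/488⌉ = ⌈2706/488⌉ − ⌈2583/488⌉ = 6 − 6 = 0
n=22: ⌈(23·123)/488⌉ − ⌈(22·123)/488⌉ = ⌈2829/488⌉ − ⌈2706/488⌉ = 6 − 6 = 0
n=23: ⌈(24·123)/488⌉ − ⌈(23·123)/488⌉ = ⌈2952/488⌉ − ⌈2829/488⌉ = 7 − 6 = 1
n=24: ⌈(25·123)/488⌉ − ⌈(24·123)/488⌉ = ⌈3075/488⌉ − ⌈2952/488⌉ = 7 − 7 = 0
n=25: ⌈(26·123)/488⌉ − ⌈(25·123)/488⌉ = ⌈3198/488⌉ − ⌈3075/488⌉ = 7 − 7 = 0
n=26: ⌈(27·123)/488⌉ − ⌈(26·123)/488⌉ = ⌈3321/488⌉ − ⌈3198/488⌉ = 7 − 7 = 0
n=27: ⌈(28·123)/488⌉ − ⌈(27·123)/488⌉ = ⌈3444/488⌉ − ⌈3321/488⌉ = 8 − 7 = 1
n=28: ⌈(29·123)/488⌉ − ⌈(28·123)/488⌉ = ⌈3567/488⌉ − ⌈3444/488⌉ = 8 − 8 = 0
n=29: ⌈(30·123)/488⌉ − ⌈(29·123)/488⌉ = ⌈3690/488⌉ − ⌈3567/488⌉ = 8 − 8 = 0
n=30: ⌈(31·123)/488⌉ − ⌈(30·123)/488⌉ = ⌈3813/488⌉ − ⌈3690/488⌉ = 8 − 8 = 0
n=31: ⌈(32·123)/488⌉ − ⌈(31·123)/488⌉ = ⌈3936/488⌉ − ⌈3813/488⌉ = 9 − 8 = 1
n=32: ⌈(33·123)/488⌉ − ⌈(32·123)/488⌉ = ⌈4059/488⌉ − ⌈3936/488⌉ = 9 − 9 = 0
n=33: ⌈(34·123)/488⌉ − ⌈(33·123)/488⌉ = ⌈4182/488⌉ − ⌈4059/488⌉ = 9 − 9 = 0
n=34: ⌈(35·123)/488⌉ − ⌈(34·123)/488⌉ = ⌈4305/488⌉ − ⌈4182/488⌉ = 9 − 9 = 0
n=35: ⌈(36·123)/488⌉ − ⌈(35·123)/488⌉ = ⌈4428/488⌉ − ⌈4305/488⌉ = 10 − 9 = 1
n=36: ⌈(37·123)/488⌉ − ⌈(36·123)/488⌉ = ⌈4551/488⌉ − ⌈4428/488⌉ = 10 − 10 = 0
n=37: ⌈(38·123)/488⌉ − ⌈(37·123)/488⌉ = ⌈4674/488⌉ − ⌈4551/488⌉ = 10 − 10 = 0
n=38: ⌈(39·123)/488⌉ − ⌈(38·123)/488⌉ = ⌈4797/488⌉ − ⌈4674/488⌉ = 10 − 10 = 0
n=39: ⌈(40·123)/488⌉ − ⌈(39·123)/488⌉ = ⌈4920/488⌉ − ⌈4797/488⌉ = 11 − 10 = 1
n=40: ⌈(41·123)/488⌉ − ⌈(40·123)/488⌉ = ⌈5043/488⌉ − ⌈4920/488⌉ = 11 − 11 = 0
n=41: ⌈(42·123)/488⌉ − ⌈(41·123)/488⌉ = ⌈5166/488⌉ − ⌈5043/488⌉ = 11 − 11 = 0
n=42: ⌈(43·123)/488⌉ − ⌈(42·123)/488⌉ = ⌈5289/488⌉ − ⌈5166/488⌉ = 11 − 11 = 0
n=43: ⌈(44·123)/488⌉ − ⌈(43·123)/488⌉ = ⌈5412/488⌉ − ⌈5289/488⌉ = 12 − 11 = 1
n=44: ⌈(45·123)/488⌉ − ⌈(44·123)/488⌉ = ⌈5535/488⌉ − ⌈5412/488⌉ = 12 − 12 = 0
n=45: ⌈(46·123)/488⌉ − ⌈(45·123)/488⌉ = ⌈5658/488⌉ − ⌈5535/488⌉ = 12 − 12 = 0
n=46: ⌈(47·123)/488⌉ − ⌈(46·123)/488⌉ = ⌈5781/488⌉ − ⌈5658/488⌉ = 12 − 12 = 0
n=47: ⌈(48·123)/488⌉ − ⌈(47·123)/488⌉ = ⌈5904/488⌉ − ⌈5781/488⌉ = 13 − 12 = 1
n=48: ⌈(49·123)/488⌉ − ⌈(48·123)/488⌉ = ⌈6027/488⌉ − ⌈5904/488⌉ = 13 − 13 = 0
n=49: ⌈(50·123)/488⌉ − ⌈(49·123)/488⌉ = ⌈6150/488⌉ − ⌈6027/488⌉ = 13 − 13 = 0
n=50: ⌈(51·123)/488⌉ − ⌈(50·123)/488⌉ = ⌈6273/488⌉ − ⌈6150/488⌉ = 13 − 13 = 0
n=51: ⌈(52·123)/488⌉ − ⌈(51·123)/488⌉ = ⌈6396/488⌉ − ⌈6273/488⌉ = 14 − 13 = 1
n=52: ⌈(53·123)/488⌉ − ⌈(52·123)/488⌉ = ⌈6519/488⌉ − ⌈6396/488⌉ = 14 − 14 = 0
n=53: ⌈(54·123)/488⌉ − ⌈(53·123)/488⌉ = ⌈6642/488⌉ − ⌈6519/488⌉ = 14 − 14 = 0
n=54: ⌈(55·123)/488⌉ − ⌈(54·123)/488⌉ = ⌈6765/488⌉ − ⌈6642/488⌉ = 14 − 14 = 0
n=55: ⌈(56·123)/488⌉ − ⌈(55·123)/488⌉ = ⌈6888/488⌉ − ⌈6765/488⌉ = 15 − 14 = 1
n=56: ⌈(57·123)/488⌉ − ⌈(56·123)/488⌉ = ⌈7011/488⌉ − ⌈6888/488⌉ = 15 − 15 = 0
n=57: ⌈(58·123)/488⌉ − ⌈(57·123)/488⌉ = ⌈7134/488⌉ − ⌈7011/488⌉ = 15 − 15 = 0
n=58: ⌈(59·123)/488⌉ − ⌈(58·123)/488⌉ = ⌈7257/488⌉ − ⌈7134/488⌉ = 15 − 15 = 0
n=59: ⌈(60·123)/488⌉ − ⌈(59·123)/488⌉ = ⌈7380/488⌉ − ⌈7257/488⌉ = 16 − 15 = 1
n=60: ⌈(61·123)/488⌉ − ⌈(60·123)/488⌉ = ⌈7503/488⌉ − ⌈7380/488⌉ = 16 − 16 = 0
n=61: ⌈(62·123)/488⌉ − ⌈(61·123)/488⌉ = ⌈7626/488⌉ − ⌈7503/488⌉ = 16 − 16 = 0
n=62: ⌈(63·123)/488⌉ − ⌈(62·123)/488⌉ = ⌈7749/488⌉ − ⌈7626/488⌉ = 16 − 16 = 0
n=63: ⌈(64·123)/488⌉ − ⌈(63·123)/488⌉ = ⌈7872/488⌉ − ⌈7749/488⌉ = 17 − 16 = 1
n=64: ⌈(65·123)/488⌉ − ⌈(64·123)/488⌉ = ⌈7995/488⌉ − ⌈7872/488⌉ = 17 − 17 = 0
n=65: ⌈(66·123)/488⌉ − ⌈(65·123)/488⌉ = ⌈8118/488⌉ − ⌈7995/488⌉ = 17 − 17 = 0
n=66: ⌈(67·123)/488⌉ − ⌈(66·123)/488⌉ = ⌈8241/488⌉ − ⌈8118/488⌉ = 17 − 17 = 0
n=67: ⌈(68·123)/488⌉ − ⌈(67·123)/488⌉ = ⌈8364/488⌉ − ⌈8241/488⌉ = 18 − 17 = 1
n=68: ⌈(69·123)/488⌉ − ⌈(68·123)/488⌉ = ⌈8487/488⌉ − ⌈8364/488⌉ = 18 − 18 = 0
n=69: ⌈(70·123)/488⌉ − ⌈(69·123)/488⌉ = ⌈8610/488⌉ − ⌈8487/488⌉ = 18 − 18 = 0
n=70: ⌈(71·123)/488⌉ − ⌈(70·123)/488⌉ = ⌈8733/488⌉ − ⌈8610/488⌉ = 18 − 18 = 0
n=71: ⌈(72·123)/488⌉ − ⌈(71·123)/488⌉ = ⌈8856/488⌉ − ⌈8733/488⌉ = 19 − 18 = 1
n=72: ⌈(73·123)/488⌉ − ⌈(72·123)/488⌉ = ⌈8979/488⌉ − ⌈8856/488⌉ = 19 − 19 = 0
n=73: ⌈(74·123)/488⌉ − ⌈(73·123)/488⌉ = ⌈9102/488⌉ − ⌈8979/488⌉ = 19 − 19 = 0
n=74: ⌈(75·123)/488⌉ − ⌈(74·123)/488⌉ = ⌈9225/488⌉ − ⌈9102/488⌉ = 19 − 19 = 0
n=75: ⌈(76·123)/488⌉ − ⌈(75·123)/488⌉ = ⌈9348/488⌉ − ⌈9225/488⌉ = 20 − 19 = 1
n=76: ⌈(77·123)/488⌉ − ⌈(76·123)/488⌉ = ⌈9471/488⌉ − ⌈9348/488⌉ = 20 − 20 = 0
n=77: ⌈(78·123)/488⌉ − ⌈(77·123)/488⌉ = ⌈9594/488⌉ − ⌈9471/488⌉ = 20 − 20 = 0
n=78: ⌈(79·123)/488⌉ − ⌈(78·123)/488⌉ = ⌈9717/488⌉ − ⌈9594/488⌉ = 20 − 20 = 0
n=79: ⌈(80·123)/488⌉ − ⌈(79·123)/488⌉ = ⌈9840/488⌉ − ⌈9717/488⌉ = 21 − 20 = 1
n=80: ⌈(81·123)/488⌉ − ⌈(80·123)/488⌉ = ⌈9963/488⌉ − ⌈9840/488⌉ = 21 − 21 = 0
n=81: ⌈(82·123)/488⌉ − ⌈(81·123)/488⌉ = ⌈10086/488⌉ − ⌈9963/488⌉ = 21 − 21 = 0
n=82: ⌈(83·123)/488⌉ − ⌈(82·123)/488⌉ = ⌈10209/488⌉ − ⌈10086/488⌉ = 21 − 21 = 0
n=83: ⌈(84·123)/488⌉ − ⌈(83·123)/488⌉ = ⌈10332/488⌉ − ⌈10209/488⌉ = 22 − 21 = 1
n=84: ⌈(85·123)/488⌉ − ⌈(84·123)/488⌉ = ⌈10455/488⌉ − ⌈10332/488⌉ = 22 − 22 = 0
n=85: ⌈(86·123)/488⌉ − ⌈(85·123)/488⌉ = ⌈10578/488⌉ − ⌈10455/488⌉ = 22 − 22 = 0
n=86: ⌈(87·123)/488⌉ − ⌈(86·123)/488⌉ = ⌈10701/488⌉ − ⌈10578/488⌉ = 22 − 22 = 0
n=87: ⌈(88·123)/488⌉ − ⌈(87·123)/488⌉ = ⌈10824/488⌉ − ⌈10701/488⌉ = 23 − 22 = 1
n=88: ⌈(89·123)/488⌉ − ⌈(88·123)/488⌉ = ⌈10947/488⌉ − ⌈10824/488⌉ = 23 − 23 = 0
n=89: ⌈(90·123)/488⌉ − ⌈(89·123)/488⌉ = ⌈11070/488⌉ − ⌈10947/488⌉ = 23 − 23 = 0
n=90: ⌈(91·123)/488⌉ − ⌈(90·123)/488⌉ = ⌈11193/488⌉ − ⌈11070/488⌉ = 23 − 23 = 0
n=91: ⌈(92·123)/488⌉ − ⌈(91·123)/488⌉ = ⌈11316/488⌉ − ⌈11193/488⌉ = 24 − 23 = 1
n=92: ⌈(93·123)/488⌉ − ⌈(92·123)/488⌉ = ⌈11439/488⌉ − ⌈11316/488⌉ = 24 − 24 = 0
n=93: ⌈(94·123)/488⌉ − ⌈(93·123)/488⌉ = ⌈11562/488⌉ − ⌈11439/488⌉ = 24 − 24 = 0
n=94: ⌈(95·123)/488⌉ − ⌈(94·123)/488⌉ = ⌈11685/488⌉ − ⌈11562/488⌉ = 24 − 24 = 0
n=95: ⌈(96·123)/488⌉ − ⌈(95·123)/488⌉ = ⌈11808/488⌉ − ⌈11685/488⌉ = 25 − 24 = 1
n=96: ⌈(97·123)/488⌉ − ⌈(96·123)/488⌉ = ⌈11931/488⌉ − ⌈11808/488⌉ = 25 − 25 = 0


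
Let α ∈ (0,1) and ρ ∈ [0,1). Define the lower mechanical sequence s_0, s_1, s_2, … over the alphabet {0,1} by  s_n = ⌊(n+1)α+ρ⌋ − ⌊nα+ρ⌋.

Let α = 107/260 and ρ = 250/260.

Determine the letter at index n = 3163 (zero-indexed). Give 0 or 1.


1

(n+1)α + ρ = (3164·107 + 250) / 260 = 338798/260
nα + ρ     = (3163·107 + 250) / 260 = 338691/260
⌊338798/260⌋ = 1303,  ⌊338691/260⌋ = 1302
s_{3163} = 1303 − 1302 = 1


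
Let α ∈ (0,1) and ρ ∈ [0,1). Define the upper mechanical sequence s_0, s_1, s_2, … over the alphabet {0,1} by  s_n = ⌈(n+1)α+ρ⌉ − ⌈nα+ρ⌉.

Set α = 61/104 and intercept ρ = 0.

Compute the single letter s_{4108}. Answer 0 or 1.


(n+1)α + ρ = (4109·61) / 104 = 250649/104
nα + ρ     = (4108·61) / 104 = 250588/104
⌈250649/104⌉ = 2411,  ⌈250588/104⌉ = 2410
s_{4108} = 2411 − 2410 = 1

1


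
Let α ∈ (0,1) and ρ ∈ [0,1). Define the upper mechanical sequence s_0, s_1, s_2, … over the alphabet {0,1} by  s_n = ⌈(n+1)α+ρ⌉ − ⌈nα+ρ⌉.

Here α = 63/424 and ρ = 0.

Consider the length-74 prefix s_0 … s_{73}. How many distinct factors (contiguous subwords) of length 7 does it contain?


8

t_n = ⌈(n·63)/424⌉ for n = 0 … 74:
  n=0…9: ⌈0/424⌉=0 ⌈63/424⌉=1 ⌈126/424⌉=1 ⌈189/424⌉=1 ⌈252/424⌉=1 ⌈315/424⌉=1 ⌈378/424⌉=1 ⌈441/424⌉=2 ⌈504/424⌉=2 ⌈567/424⌉=2
  n=10…19: ⌈630/424⌉=2 ⌈693/424⌉=2 ⌈756/424⌉=2 ⌈819/424⌉=2 ⌈882/424⌉=3 ⌈945/424⌉=3 ⌈1008/424⌉=3 ⌈1071/424⌉=3 ⌈1134/424⌉=3 ⌈1197/424⌉=3
  n=20…29: ⌈1260/424⌉=3 ⌈1323/424⌉=4 ⌈1386/424⌉=4 ⌈1449/424⌉=4 ⌈1512/424⌉=4 ⌈1575/424⌉=4 ⌈1638/424⌉=4 ⌈1701/424⌉=5 ⌈1764/424⌉=5 ⌈1827/424⌉=5
  n=30…39: ⌈1890/424⌉=5 ⌈1953/424⌉=5 ⌈2016/424⌉=5 ⌈2079/424⌉=5 ⌈2142/424⌉=6 ⌈2205/424⌉=6 ⌈2268/424⌉=6 ⌈2331/424⌉=6 ⌈2394/424⌉=6 ⌈2457/424⌉=6
  n=40…49: ⌈2520/424⌉=6 ⌈2583/424⌉=7 ⌈2646/424⌉=7 ⌈2709/424⌉=7 ⌈2772/424⌉=7 ⌈2835/424⌉=7 ⌈2898/424⌉=7 ⌈2961/424⌉=7 ⌈3024/424⌉=8 ⌈3087/424⌉=8
  n=50…59: ⌈3150/424⌉=8 ⌈3213/424⌉=8 ⌈3276/424⌉=8 ⌈3339/424⌉=8 ⌈3402/424⌉=9 ⌈3465/424⌉=9 ⌈3528/424⌉=9 ⌈3591/424⌉=9 ⌈3654/424⌉=9 ⌈3717/424⌉=9
  n=60…69: ⌈3780/424⌉=9 ⌈3843/424⌉=10 ⌈3906/424⌉=10 ⌈3969/424⌉=10 ⌈4032/424⌉=10 ⌈4095/424⌉=10 ⌈4158/424⌉=10 ⌈4221/424⌉=10 ⌈4284/424⌉=11 ⌈4347/424⌉=11
  n=70…74: ⌈4410/424⌉=11 ⌈4473/424⌉=11 ⌈4536/424⌉=11 ⌈4599/424⌉=11 ⌈4662/424⌉=11
s_n = t_(n+1) − t_n for n = 0 … 73 gives
prefix = 10000010000001000000100000100000010000001000000100000100000010000001000000
slide a length-7 window over [0..6] … [67..73] (68 windows); first occurrence of each distinct factor:
  [  0..  6] 1000001
  [  1..  7] 0000010
  [  2..  8] 0000100
  [  3..  9] 0001000
  [  4.. 10] 0010000
  [  5.. 11] 0100000
  [  6.. 12] 1000000
  [  7.. 13] 0000001
  (the other 60 windows repeat one of these)
distinct factors: {0000001, 0000010, 0000100, 0001000, 0010000, 0100000, 1000000, 1000001}
count = 8  (Sturmian bound for length 7 is 8)


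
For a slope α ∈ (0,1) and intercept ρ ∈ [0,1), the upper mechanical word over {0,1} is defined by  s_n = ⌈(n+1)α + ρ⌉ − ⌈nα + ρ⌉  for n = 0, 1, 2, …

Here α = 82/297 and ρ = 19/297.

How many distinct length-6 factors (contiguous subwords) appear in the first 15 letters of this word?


7

t_n = ⌈(n·82+19)/297⌉ for n = 0 … 15:
  n=0…9: ⌈19/297⌉=1 ⌈101/297⌉=1 ⌈183/297⌉=1 ⌈265/297⌉=1 ⌈347/297⌉=2 ⌈429/297⌉=2 ⌈511/297⌉=2 ⌈593/297⌉=2 ⌈675/297⌉=3 ⌈757/297⌉=3
  n=10…15: ⌈839/297⌉=3 ⌈921/297⌉=4 ⌈1003/297⌉=4 ⌈1085/297⌉=4 ⌈1167/297⌉=4 ⌈1249/297⌉=5
s_n = t_(n+1) − t_n for n = 0 … 14 gives
prefix = 000100010010001
slide a length-6 window over [0..5] … [9..14] (10 windows); first occurrence of each distinct factor:
  [  0..  5] 000100
  [  1..  6] 001000
  [  2..  7] 010001
  [  3..  8] 100010
  [  5.. 10] 001001
  [  6.. 11] 010010
  [  7.. 12] 100100
  (the other 3 windows repeat one of these)
distinct factors: {000100, 001000, 001001, 010001, 010010, 100010, 100100}
count = 7  (Sturmian bound for length 6 is 7)


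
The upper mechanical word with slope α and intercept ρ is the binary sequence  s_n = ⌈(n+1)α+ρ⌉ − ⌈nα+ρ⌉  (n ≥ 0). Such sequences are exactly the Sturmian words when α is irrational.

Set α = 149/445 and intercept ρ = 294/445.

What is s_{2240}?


(n+1)α + ρ = (2241·149 + 294) / 445 = 334203/445
nα + ρ     = (2240·149 + 294) / 445 = 334054/445
⌈334203/445⌉ = 752,  ⌈334054/445⌉ = 751
s_{2240} = 752 − 751 = 1

1


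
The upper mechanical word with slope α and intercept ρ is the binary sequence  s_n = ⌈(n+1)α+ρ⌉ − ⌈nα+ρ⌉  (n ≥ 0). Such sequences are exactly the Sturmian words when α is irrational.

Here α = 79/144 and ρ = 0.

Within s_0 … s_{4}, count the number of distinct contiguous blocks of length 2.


3

t_n = ⌈(n·79)/144⌉ for n = 0 … 5:
  n=0…5: ⌈0/144⌉=0 ⌈79/144⌉=1 ⌈158/144⌉=2 ⌈237/144⌉=2 ⌈316/144⌉=3 ⌈395/144⌉=3
s_n = t_(n+1) − t_n for n = 0 … 4 gives
prefix = 11010
slide a length-2 window over [0..1] … [3..4] (4 windows); first occurrence of each distinct factor:
  [  0..  1] 11
  [  1..  2] 10
  [  2..  3] 01
  (the other 1 window repeats one of these)
distinct factors: {01, 10, 11}
count = 3  (Sturmian bound for length 2 is 3)


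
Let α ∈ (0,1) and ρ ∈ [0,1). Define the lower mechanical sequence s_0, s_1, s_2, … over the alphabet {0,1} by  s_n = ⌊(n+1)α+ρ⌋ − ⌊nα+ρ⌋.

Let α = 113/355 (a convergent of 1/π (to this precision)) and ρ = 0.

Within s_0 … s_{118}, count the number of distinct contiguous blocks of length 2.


3

t_n = ⌊(n·113)/355⌋ for n = 0 … 119:
  n=0…9: ⌊0/355⌋=0 ⌊113/355⌋=0 ⌊226/355⌋=0 ⌊339/355⌋=0 ⌊452/355⌋=1 ⌊565/355⌋=1 ⌊678/355⌋=1 ⌊791/355⌋=2 ⌊904/355⌋=2 ⌊1017/355⌋=2
  n=10…19: ⌊1130/355⌋=3 ⌊1243/355⌋=3 ⌊1356/355⌋=3 ⌊1469/355⌋=4 ⌊1582/355⌋=4 ⌊1695/355⌋=4 ⌊1808/355⌋=5 ⌊1921/355⌋=5 ⌊2034/355⌋=5 ⌊2147/355⌋=6
  n=20…29: ⌊2260/355⌋=6 ⌊2373/355⌋=6 ⌊2486/355⌋=7 ⌊2599/355⌋=7 ⌊2712/355⌋=7 ⌊2825/355⌋=7 ⌊2938/355⌋=8 ⌊3051/355⌋=8 ⌊3164/355⌋=8 ⌊3277/355⌋=9
  n=30…39: ⌊3390/355⌋=9 ⌊3503/355⌋=9 ⌊3616/355⌋=10 ⌊3729/355⌋=10 ⌊3842/355⌋=10 ⌊3955/355⌋=11 ⌊4068/355⌋=11 ⌊4181/355⌋=11 ⌊4294/355⌋=12 ⌊4407/355⌋=12
  n=40…49: ⌊4520/355⌋=12 ⌊4633/355⌋=13 ⌊4746/355⌋=13 ⌊4859/355⌋=13 ⌊4972/355⌋=14 ⌊5085/355⌋=14 ⌊5198/355⌋=14 ⌊5311/355⌋=14 ⌊5424/355⌋=15 ⌊5537/355⌋=15
  n=50…59: ⌊5650/355⌋=15 ⌊5763/355⌋=16 ⌊5876/355⌋=16 ⌊5989/355⌋=16 ⌊6102/355⌋=17 ⌊6215/355⌋=17 ⌊6328/355⌋=17 ⌊6441/355⌋=18 ⌊6554/355⌋=18 ⌊6667/355⌋=18
  n=60…69: ⌊6780/355⌋=19 ⌊6893/355⌋=19 ⌊7006/355⌋=19 ⌊7119/355⌋=20 ⌊7232/355⌋=20 ⌊7345/355⌋=20 ⌊7458/355⌋=21 ⌊7571/355⌋=21 ⌊7684/355⌋=21 ⌊7797/355⌋=21
  n=70…79: ⌊7910/355⌋=22 ⌊8023/355⌋=22 ⌊8136/355⌋=22 ⌊8249/355⌋=23 ⌊8362/355⌋=23 ⌊8475/355⌋=23 ⌊8588/355⌋=24 ⌊8701/355⌋=24 ⌊8814/355⌋=24 ⌊8927/355⌋=25
  n=80…89: ⌊9040/355⌋=25 ⌊9153/355⌋=25 ⌊9266/355⌋=26 ⌊9379/355⌋=26 ⌊9492/355⌋=26 ⌊9605/355⌋=27 ⌊9718/355⌋=27 ⌊9831/355⌋=27 ⌊9944/355⌋=28 ⌊10057/355⌋=28
  n=90…99: ⌊10170/355⌋=28 ⌊10283/355⌋=28 ⌊10396/355⌋=29 ⌊10509/355⌋=29 ⌊10622/355⌋=29 ⌊10735/355⌋=30 ⌊10848/355⌋=30 ⌊10961/355⌋=30 ⌊11074/355⌋=31 ⌊11187/355⌋=31
  n=100…109: ⌊11300/355⌋=31 ⌊11413/355⌋=32 ⌊11526/355⌋=32 ⌊11639/355⌋=32 ⌊11752/355⌋=33 ⌊11865/355⌋=33 ⌊11978/355⌋=33 ⌊12091/355⌋=34 ⌊12204/355⌋=34 ⌊12317/355⌋=34
  n=110…119: ⌊12430/355⌋=35 ⌊12543/355⌋=35 ⌊12656/355⌋=35 ⌊12769/355⌋=35 ⌊12882/355⌋=36 ⌊12995/355⌋=36 ⌊13108/355⌋=36 ⌊13221/355⌋=37 ⌊13334/355⌋=37 ⌊13447/355⌋=37
s_n = t_(n+1) − t_n for n = 0 … 118 gives
prefix = 00010010010010010010010001001001001001001001000100100100100100100100010010010010010010010001001001001001001001000100100
slide a length-2 window over [0..1] … [117..118] (118 windows); first occurrence of each distinct factor:
  [  0..  1] 00
  [  2..  3] 01
  [  3..  4] 10
  (the other 115 windows repeat one of these)
distinct factors: {00, 01, 10}
count = 3  (Sturmian bound for length 2 is 3)


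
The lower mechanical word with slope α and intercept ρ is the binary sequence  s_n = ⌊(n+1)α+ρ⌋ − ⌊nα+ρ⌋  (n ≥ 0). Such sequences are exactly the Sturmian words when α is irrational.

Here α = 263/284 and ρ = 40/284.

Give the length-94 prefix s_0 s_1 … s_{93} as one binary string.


n=0: ⌊(1·263+40)/284⌋ − ⌊(0·263+40)/284⌋ = ⌊303/284⌋ − ⌊40/284⌋ = 1 − 0 = 1
n=1: ⌊(2·263+40)/284⌋ − ⌊(1·263+40)/284⌋ = ⌊566/284⌋ − ⌊303/284⌋ = 1 − 1 = 0
n=2: ⌊(3·263+40)/284⌋ − ⌊(2·263+40)/284⌋ = ⌊829/284⌋ − ⌊566/284⌋ = 2 − 1 = 1
n=3: ⌊(4·263+40)/284⌋ − ⌊(3·263+40)/284⌋ = ⌊1092/284⌋ − ⌊829/284⌋ = 3 − 2 = 1
n=4: ⌊(5·263+40)/284⌋ − ⌊(4·263+40)/284⌋ = ⌊1355/284⌋ − ⌊1092/284⌋ = 4 − 3 = 1
n=5: ⌊(6·263+40)/284⌋ − ⌊(5·263+40)/284⌋ = ⌊1618/284⌋ − ⌊1355/284⌋ = 5 − 4 = 1
n=6: ⌊(7·263+40)/284⌋ − ⌊(6·263+40)/284⌋ = ⌊1881/284⌋ − ⌊1618/284⌋ = 6 − 5 = 1
n=7: ⌊(8·263+40)/284⌋ − ⌊(7·263+40)/284⌋ = ⌊2144/284⌋ − ⌊1881/284⌋ = 7 − 6 = 1
n=8: ⌊(9·263+40)/284⌋ − ⌊(8·263+40)/284⌋ = ⌊2407/284⌋ − ⌊2144/284⌋ = 8 − 7 = 1
n=9: ⌊(10·263+40)/284⌋ − ⌊(9·263+40)/284⌋ = ⌊2670/284⌋ − ⌊2407/284⌋ = 9 − 8 = 1
n=10: ⌊(11·263+40)/284⌋ − ⌊(10·263+40)/284⌋ = ⌊2933/284⌋ − ⌊2670/284⌋ = 10 − 9 = 1
n=11: ⌊(12·263+40)/284⌋ − ⌊(11·263+40)/284⌋ = ⌊3196/284⌋ − ⌊2933/284⌋ = 11 − 10 = 1
n=12: ⌊(13·263+40)/284⌋ − ⌊(12·263+40)/284⌋ = ⌊3459/284⌋ − ⌊3196/284⌋ = 12 − 11 = 1
n=13: ⌊(14·263+40)/284⌋ − ⌊(13·263+40)/284⌋ = ⌊3722/284⌋ − ⌊3459/284⌋ = 13 − 12 = 1
n=14: ⌊(15·263+40)/284⌋ − ⌊(14·263+40)/284⌋ = ⌊3985/284⌋ − ⌊3722/284⌋ = 14 − 13 = 1
n=15: ⌊(16·263+40)/284⌋ − ⌊(15·263+40)/284⌋ = ⌊4248/284⌋ − ⌊3985/284⌋ = 14 − 14 = 0
n=16: ⌊(17·263+40)/284⌋ − ⌊(16·263+40)/284⌋ = ⌊4511/284⌋ − ⌊4248/284⌋ = 15 − 14 = 1
n=17: ⌊(18·263+40)/284⌋ − ⌊(17·263+40)/284⌋ = ⌊4774/284⌋ − ⌊4511/284⌋ = 16 − 15 = 1
n=18: ⌊(19·263+40)/284⌋ − ⌊(18·263+40)/284⌋ = ⌊5037/284⌋ − ⌊4774/284⌋ = 17 − 16 = 1
n=19: ⌊(20·263+40)/284⌋ − ⌊(19·263+40)/284⌋ = ⌊5300/284⌋ − ⌊5037/284⌋ = 18 − 17 = 1
n=20: ⌊(21·263+40)/284⌋ − ⌊(20·263+40)/284⌋ = ⌊5563/284⌋ − ⌊5300/284⌋ = 19 − 18 = 1
n=21: ⌊(22·263+40)/284⌋ − ⌊(21·263+40)/284⌋ = ⌊5826/284⌋ − ⌊5563/284⌋ = 20 − 19 = 1
n=22: ⌊(23·263+40)/284⌋ − ⌊(22·263+40)/284⌋ = ⌊6089/284⌋ − ⌊5826/284⌋ = 21 − 20 = 1
n=23: ⌊(24·263+40)/284⌋ − ⌊(23·263+40)/284⌋ = ⌊6352/284⌋ − ⌊6089/284⌋ = 22 − 21 = 1
n=24: ⌊(25·263+40)/284⌋ − ⌊(24·263+40)/284⌋ = ⌊6615/284⌋ − ⌊6352/284⌋ = 23 − 22 = 1
n=25: ⌊(26·263+40)/284⌋ − ⌊(25·263+40)/284⌋ = ⌊6878/284⌋ − ⌊6615/284⌋ = 24 − 23 = 1
n=26: ⌊(27·263+40)/284⌋ − ⌊(26·263+40)/284⌋ = ⌊7141/284⌋ − ⌊6878/284⌋ = 25 − 24 = 1
n=27: ⌊(28·263+40)/284⌋ − ⌊(27·263+40)/284⌋ = ⌊7404/284⌋ − ⌊7141/284⌋ = 26 − 25 = 1
n=28: ⌊(29·263+40)/284⌋ − ⌊(28·263+40)/284⌋ = ⌊7667/284⌋ − ⌊7404/284⌋ = 26 − 26 = 0
n=29: ⌊(30·263+40)/284⌋ − ⌊(29·263+40)/284⌋ = ⌊7930/284⌋ − ⌊7667/284⌋ = 27 − 26 = 1
n=30: ⌊(31·263+40)/284⌋ − ⌊(30·263+40)/284⌋ = ⌊8193/284⌋ − ⌊7930/284⌋ = 28 − 27 = 1
n=31: ⌊(32·263+40)/284⌋ − ⌊(31·263+40)/284⌋ = ⌊8456/284⌋ − ⌊8193/284⌋ = 29 − 28 = 1
n=32: ⌊(33·263+40)/284⌋ − ⌊(32·263+40)/284⌋ = ⌊8719/284⌋ − ⌊8456/284⌋ = 30 − 29 = 1
n=33: ⌊(34·263+40)/284⌋ − ⌊(33·263+40)/284⌋ = ⌊8982/284⌋ − ⌊8719/284⌋ = 31 − 30 = 1
n=34: ⌊(35·263+40)/284⌋ − ⌊(34·263+40)/284⌋ = ⌊9245/284⌋ − ⌊8982/284⌋ = 32 − 31 = 1
n=35: ⌊(36·263+40)/284⌋ − ⌊(35·263+40)/284⌋ = ⌊9508/284⌋ − ⌊9245/284⌋ = 33 − 32 = 1
n=36: ⌊(37·263+40)/284⌋ − ⌊(36·263+40)/284⌋ = ⌊9771/284⌋ − ⌊9508/284⌋ = 34 − 33 = 1
n=37: ⌊(38·263+40)/284⌋ − ⌊(37·263+40)/284⌋ = ⌊10034/284⌋ − ⌊9771/284⌋ = 35 − 34 = 1
n=38: ⌊(39·263+40)/284⌋ − ⌊(38·263+40)/284⌋ = ⌊10297/284⌋ − ⌊10034/284⌋ = 36 − 35 = 1
n=39: ⌊(40·263+40)/284⌋ − ⌊(39·263+40)/284⌋ = ⌊10560/284⌋ − ⌊10297/284⌋ = 37 − 36 = 1
n=40: ⌊(41·263+40)/284⌋ − ⌊(40·263+40)/284⌋ = ⌊10823/284⌋ − ⌊10560/284⌋ = 38 − 37 = 1
n=41: ⌊(42·263+40)/284⌋ − ⌊(41·263+40)/284⌋ = ⌊11086/284⌋ − ⌊10823/284⌋ = 39 − 38 = 1
n=42: ⌊(43·263+40)/284⌋ − ⌊(42·263+40)/284⌋ = ⌊11349/284⌋ − ⌊11086/284⌋ = 39 − 39 = 0
n=43: ⌊(44·263+40)/284⌋ − ⌊(43·263+40)/284⌋ = ⌊11612/284⌋ − ⌊11349/284⌋ = 40 − 39 = 1
n=44: ⌊(45·263+40)/284⌋ − ⌊(44·263+40)/284⌋ = ⌊11875/284⌋ − ⌊11612/284⌋ = 41 − 40 = 1
n=45: ⌊(46·263+40)/284⌋ − ⌊(45·263+40)/284⌋ = ⌊12138/284⌋ − ⌊11875/284⌋ = 42 − 41 = 1
n=46: ⌊(47·263+40)/284⌋ − ⌊(46·263+40)/284⌋ = ⌊12401/284⌋ − ⌊12138/284⌋ = 43 − 42 = 1
n=47: ⌊(48·263+40)/284⌋ − ⌊(47·263+40)/284⌋ = ⌊12664/284⌋ − ⌊12401/284⌋ = 44 − 43 = 1
n=48: ⌊(49·263+40)/284⌋ − ⌊(48·263+40)/284⌋ = ⌊12927/284⌋ − ⌊12664/284⌋ = 45 − 44 = 1
n=49: ⌊(50·263+40)/284⌋ − ⌊(49·263+40)/284⌋ = ⌊13190/284⌋ − ⌊12927/284⌋ = 46 − 45 = 1
n=50: ⌊(51·263+40)/284⌋ − ⌊(50·263+40)/284⌋ = ⌊13453/284⌋ − ⌊13190/284⌋ = 47 − 46 = 1
n=51: ⌊(52·263+40)/284⌋ − ⌊(51·263+40)/284⌋ = ⌊13716/284⌋ − ⌊13453/284⌋ = 48 − 47 = 1
n=52: ⌊(53·263+40)/284⌋ − ⌊(52·263+40)/284⌋ = ⌊13979/284⌋ − ⌊13716/284⌋ = 49 − 48 = 1
n=53: ⌊(54·263+40)/284⌋ − ⌊(53·263+40)/284⌋ = ⌊14242/284⌋ − ⌊13979/284⌋ = 50 − 49 = 1
n=54: ⌊(55·263+40)/284⌋ − ⌊(54·263+40)/284⌋ = ⌊14505/284⌋ − ⌊14242/284⌋ = 51 − 50 = 1
n=55: ⌊(56·263+40)/284⌋ − ⌊(55·263+40)/284⌋ = ⌊14768/284⌋ − ⌊14505/284⌋ = 52 − 51 = 1
n=56: ⌊(57·263+40)/284⌋ − ⌊(56·263+40)/284⌋ = ⌊15031/284⌋ − ⌊14768/284⌋ = 52 − 52 = 0
n=57: ⌊(58·263+40)/284⌋ − ⌊(57·263+40)/284⌋ = ⌊15294/284⌋ − ⌊15031/284⌋ = 53 − 52 = 1
n=58: ⌊(59·263+40)/284⌋ − ⌊(58·263+40)/284⌋ = ⌊15557/284⌋ − ⌊15294/284⌋ = 54 − 53 = 1
n=59: ⌊(60·263+40)/284⌋ − ⌊(59·263+40)/284⌋ = ⌊15820/284⌋ − ⌊15557/284⌋ = 55 − 54 = 1
n=60: ⌊(61·263+40)/284⌋ − ⌊(60·263+40)/284⌋ = ⌊16083/284⌋ − ⌊15820/284⌋ = 56 − 55 = 1
n=61: ⌊(62·263+40)/284⌋ − ⌊(61·263+40)/284⌋ = ⌊16346/284⌋ − ⌊16083/284⌋ = 57 − 56 = 1
n=62: ⌊(63·263+40)/284⌋ − ⌊(62·263+40)/284⌋ = ⌊16609/284⌋ − ⌊16346/284⌋ = 58 − 57 = 1
n=63: ⌊(64·263+40)/284⌋ − ⌊(63·263+40)/284⌋ = ⌊16872/284⌋ − ⌊16609/284⌋ = 59 − 58 = 1
n=64: ⌊(65·263+40)/284⌋ − ⌊(64·263+40)/284⌋ = ⌊17135/284⌋ − ⌊16872/284⌋ = 60 − 59 = 1
n=65: ⌊(66·263+40)/284⌋ − ⌊(65·263+40)/284⌋ = ⌊17398/284⌋ − ⌊17135/284⌋ = 61 − 60 = 1
n=66: ⌊(67·263+40)/284⌋ − ⌊(66·263+40)/284⌋ = ⌊17661/284⌋ − ⌊17398/284⌋ = 62 − 61 = 1
n=67: ⌊(68·263+40)/284⌋ − ⌊(67·263+40)/284⌋ = ⌊17924/284⌋ − ⌊17661/284⌋ = 63 − 62 = 1
n=68: ⌊(69·263+40)/284⌋ − ⌊(68·263+40)/284⌋ = ⌊18187/284⌋ − ⌊17924/284⌋ = 64 − 63 = 1
n=69: ⌊(70·263+40)/284⌋ − ⌊(69·263+40)/284⌋ = ⌊18450/284⌋ − ⌊18187/284⌋ = 64 − 64 = 0
n=70: ⌊(71·263+40)/284⌋ − ⌊(70·263+40)/284⌋ = ⌊18713/284⌋ − ⌊18450/284⌋ = 65 − 64 = 1
n=71: ⌊(72·263+40)/284⌋ − ⌊(71·263+40)/284⌋ = ⌊18976/284⌋ − ⌊18713/284⌋ = 66 − 65 = 1
n=72: ⌊(73·263+40)/284⌋ − ⌊(72·263+40)/284⌋ = ⌊19239/284⌋ − ⌊18976/284⌋ = 67 − 66 = 1
n=73: ⌊(74·263+40)/284⌋ − ⌊(73·263+40)/284⌋ = ⌊19502/284⌋ − ⌊19239/284⌋ = 68 − 67 = 1
n=74: ⌊(75·263+40)/284⌋ − ⌊(74·263+40)/284⌋ = ⌊19765/284⌋ − ⌊19502/284⌋ = 69 − 68 = 1
n=75: ⌊(76·263+40)/284⌋ − ⌊(75·263+40)/284⌋ = ⌊20028/284⌋ − ⌊19765/284⌋ = 70 − 69 = 1
n=76: ⌊(77·263+40)/284⌋ − ⌊(76·263+40)/284⌋ = ⌊20291/284⌋ − ⌊20028/284⌋ = 71 − 70 = 1
n=77: ⌊(78·263+40)/284⌋ − ⌊(77·263+40)/284⌋ = ⌊20554/284⌋ − ⌊20291/284⌋ = 72 − 71 = 1
n=78: ⌊(79·263+40)/284⌋ − ⌊(78·263+40)/284⌋ = ⌊20817/284⌋ − ⌊20554/284⌋ = 73 − 72 = 1
n=79: ⌊(80·263+40)/284⌋ − ⌊(79·263+40)/284⌋ = ⌊21080/284⌋ − ⌊20817/284⌋ = 74 − 73 = 1
n=80: ⌊(81·263+40)/284⌋ − ⌊(80·263+40)/284⌋ = ⌊21343/284⌋ − ⌊21080/284⌋ = 75 − 74 = 1
n=81: ⌊(82·263+40)/284⌋ − ⌊(81·263+40)/284⌋ = ⌊21606/284⌋ − ⌊21343/284⌋ = 76 − 75 = 1
n=82: ⌊(83·263+40)/284⌋ − ⌊(82·263+40)/284⌋ = ⌊21869/284⌋ − ⌊21606/284⌋ = 77 − 76 = 1
n=83: ⌊(84·263+40)/284⌋ − ⌊(83·263+40)/284⌋ = ⌊22132/284⌋ − ⌊21869/284⌋ = 77 − 77 = 0
n=84: ⌊(85·263+40)/284⌋ − ⌊(84·263+40)/284⌋ = ⌊22395/284⌋ − ⌊22132/284⌋ = 78 − 77 = 1
n=85: ⌊(86·263+40)/284⌋ − ⌊(85·263+40)/284⌋ = ⌊22658/284⌋ − ⌊22395/284⌋ = 79 − 78 = 1
n=86: ⌊(87·263+40)/284⌋ − ⌊(86·263+40)/284⌋ = ⌊22921/284⌋ − ⌊22658/284⌋ = 80 − 79 = 1
n=87: ⌊(88·263+40)/284⌋ − ⌊(87·263+40)/284⌋ = ⌊23184/284⌋ − ⌊22921/284⌋ = 81 − 80 = 1
n=88: ⌊(89·263+40)/284⌋ − ⌊(88·263+40)/284⌋ = ⌊23447/284⌋ − ⌊23184/284⌋ = 82 − 81 = 1
n=89: ⌊(90·263+40)/284⌋ − ⌊(89·263+40)/284⌋ = ⌊23710/284⌋ − ⌊23447/284⌋ = 83 − 82 = 1
n=90: ⌊(91·263+40)/284⌋ − ⌊(90·263+40)/284⌋ = ⌊23973/284⌋ − ⌊23710/284⌋ = 84 − 83 = 1
n=91: ⌊(92·263+40)/284⌋ − ⌊(91·263+40)/284⌋ = ⌊24236/284⌋ − ⌊23973/284⌋ = 85 − 84 = 1
n=92: ⌊(93·263+40)/284⌋ − ⌊(92·263+40)/284⌋ = ⌊24499/284⌋ − ⌊24236/284⌋ = 86 − 85 = 1
n=93: ⌊(94·263+40)/284⌋ − ⌊(93·263+40)/284⌋ = ⌊24762/284⌋ − ⌊24499/284⌋ = 87 − 86 = 1

1011111111111110111111111111011111111111110111111111111101111111111110111111111111101111111111
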